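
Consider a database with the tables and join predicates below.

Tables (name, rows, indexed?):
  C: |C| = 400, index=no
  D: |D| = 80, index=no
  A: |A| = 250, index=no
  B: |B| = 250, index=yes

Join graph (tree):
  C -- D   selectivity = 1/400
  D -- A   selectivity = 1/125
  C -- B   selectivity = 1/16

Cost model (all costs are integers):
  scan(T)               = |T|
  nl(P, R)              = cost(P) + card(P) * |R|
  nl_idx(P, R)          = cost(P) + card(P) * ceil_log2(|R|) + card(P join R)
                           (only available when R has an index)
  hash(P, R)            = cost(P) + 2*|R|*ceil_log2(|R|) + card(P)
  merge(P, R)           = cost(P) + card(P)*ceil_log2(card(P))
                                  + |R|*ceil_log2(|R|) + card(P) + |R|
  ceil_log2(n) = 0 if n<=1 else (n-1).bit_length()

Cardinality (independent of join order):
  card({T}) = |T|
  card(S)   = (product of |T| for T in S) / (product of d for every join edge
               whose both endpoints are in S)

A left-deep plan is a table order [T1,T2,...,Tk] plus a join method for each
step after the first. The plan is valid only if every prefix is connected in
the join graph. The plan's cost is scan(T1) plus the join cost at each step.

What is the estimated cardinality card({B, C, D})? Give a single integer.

Tables in S: B(250), C(400), D(80)
Edges inside S: C-D(d=400), C-B(d=16)
numerator = 250 * 400 * 80 = 8000000
denominator = 400 * 16 = 6400
card(S) = 8000000 / 6400 = 1250

1250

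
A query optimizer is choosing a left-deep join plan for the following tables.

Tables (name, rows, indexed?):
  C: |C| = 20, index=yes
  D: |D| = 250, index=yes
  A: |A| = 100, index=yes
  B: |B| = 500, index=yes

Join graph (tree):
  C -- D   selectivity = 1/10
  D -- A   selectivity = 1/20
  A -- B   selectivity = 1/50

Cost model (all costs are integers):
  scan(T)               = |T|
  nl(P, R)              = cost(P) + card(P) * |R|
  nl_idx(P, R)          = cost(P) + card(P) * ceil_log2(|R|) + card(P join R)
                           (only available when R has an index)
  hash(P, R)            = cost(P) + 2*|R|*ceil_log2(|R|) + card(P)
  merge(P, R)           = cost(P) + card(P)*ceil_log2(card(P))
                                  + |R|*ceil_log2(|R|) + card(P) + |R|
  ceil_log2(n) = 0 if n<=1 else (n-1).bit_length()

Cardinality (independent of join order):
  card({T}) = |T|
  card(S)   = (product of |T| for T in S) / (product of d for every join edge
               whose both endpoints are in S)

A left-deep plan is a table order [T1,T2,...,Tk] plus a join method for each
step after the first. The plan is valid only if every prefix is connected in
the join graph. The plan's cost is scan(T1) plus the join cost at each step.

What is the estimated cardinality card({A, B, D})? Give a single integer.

12500

Tables in S: A(100), B(500), D(250)
Edges inside S: D-A(d=20), A-B(d=50)
numerator = 100 * 500 * 250 = 12500000
denominator = 20 * 50 = 1000
card(S) = 12500000 / 1000 = 12500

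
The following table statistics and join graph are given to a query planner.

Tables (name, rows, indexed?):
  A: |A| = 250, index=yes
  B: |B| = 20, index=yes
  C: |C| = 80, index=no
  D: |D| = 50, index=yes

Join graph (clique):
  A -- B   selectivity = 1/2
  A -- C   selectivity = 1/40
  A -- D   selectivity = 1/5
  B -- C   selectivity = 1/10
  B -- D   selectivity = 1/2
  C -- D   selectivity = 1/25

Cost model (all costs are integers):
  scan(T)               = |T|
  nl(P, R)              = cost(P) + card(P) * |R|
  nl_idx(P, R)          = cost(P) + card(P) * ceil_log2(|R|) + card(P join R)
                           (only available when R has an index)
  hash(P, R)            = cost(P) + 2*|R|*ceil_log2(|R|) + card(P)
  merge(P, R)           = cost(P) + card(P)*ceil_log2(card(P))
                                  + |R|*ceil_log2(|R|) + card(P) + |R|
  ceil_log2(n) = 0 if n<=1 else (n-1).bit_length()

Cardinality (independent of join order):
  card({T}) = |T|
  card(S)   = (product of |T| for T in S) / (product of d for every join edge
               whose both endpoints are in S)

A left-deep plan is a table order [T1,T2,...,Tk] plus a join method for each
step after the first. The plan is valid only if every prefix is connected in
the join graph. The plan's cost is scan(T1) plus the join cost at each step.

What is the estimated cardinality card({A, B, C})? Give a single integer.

500

Tables in S: A(250), B(20), C(80)
Edges inside S: A-B(d=2), A-C(d=40), B-C(d=10)
numerator = 250 * 20 * 80 = 400000
denominator = 2 * 40 * 10 = 800
card(S) = 400000 / 800 = 500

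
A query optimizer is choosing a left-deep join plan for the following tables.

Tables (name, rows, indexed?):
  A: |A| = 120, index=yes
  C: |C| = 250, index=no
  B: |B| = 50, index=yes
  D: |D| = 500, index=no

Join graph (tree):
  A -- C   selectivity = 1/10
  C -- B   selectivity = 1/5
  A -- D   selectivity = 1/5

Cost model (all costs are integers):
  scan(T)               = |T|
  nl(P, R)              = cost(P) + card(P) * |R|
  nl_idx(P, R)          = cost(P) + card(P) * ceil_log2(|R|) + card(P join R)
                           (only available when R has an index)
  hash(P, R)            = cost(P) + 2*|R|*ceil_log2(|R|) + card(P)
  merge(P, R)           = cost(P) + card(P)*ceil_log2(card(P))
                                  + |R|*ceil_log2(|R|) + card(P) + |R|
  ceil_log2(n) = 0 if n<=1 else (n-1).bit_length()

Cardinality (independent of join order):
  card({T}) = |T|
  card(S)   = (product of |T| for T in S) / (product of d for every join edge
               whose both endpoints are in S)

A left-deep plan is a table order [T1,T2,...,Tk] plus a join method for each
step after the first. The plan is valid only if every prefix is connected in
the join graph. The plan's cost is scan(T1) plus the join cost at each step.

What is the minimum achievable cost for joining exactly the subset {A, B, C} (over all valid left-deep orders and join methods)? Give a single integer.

5280

Selinger DP over subsets of {A,B,C}:
  {A}: scan cost=120, card=120
  {C}: scan cost=250, card=250
  {B}: scan cost=50, card=50
  {AC}: card=3000; try (A,hash)→2180, (C,merge)→3330, (A,merge)→3460, (C,hash)→4240, (A,nl_idx)→5000, (C,nl)→30120 …(+1); best=2180 via (A,hash)
  {BC}: card=2500; try (B,hash)→1100, (C,merge)→2650, (B,merge)→2850, (C,hash)→4100, (B,nl_idx)→4250, (C,nl)→12550 …(+1); best=1100 via (B,hash)
  {ABC}: card=30000; try (A,hash)→5280, (B,hash)→5780, (A,merge)→34560, (B,merge)→41530, (A,nl_idx)→48600, (B,nl_idx)→50180 …(+2); best=5280 via (A,hash)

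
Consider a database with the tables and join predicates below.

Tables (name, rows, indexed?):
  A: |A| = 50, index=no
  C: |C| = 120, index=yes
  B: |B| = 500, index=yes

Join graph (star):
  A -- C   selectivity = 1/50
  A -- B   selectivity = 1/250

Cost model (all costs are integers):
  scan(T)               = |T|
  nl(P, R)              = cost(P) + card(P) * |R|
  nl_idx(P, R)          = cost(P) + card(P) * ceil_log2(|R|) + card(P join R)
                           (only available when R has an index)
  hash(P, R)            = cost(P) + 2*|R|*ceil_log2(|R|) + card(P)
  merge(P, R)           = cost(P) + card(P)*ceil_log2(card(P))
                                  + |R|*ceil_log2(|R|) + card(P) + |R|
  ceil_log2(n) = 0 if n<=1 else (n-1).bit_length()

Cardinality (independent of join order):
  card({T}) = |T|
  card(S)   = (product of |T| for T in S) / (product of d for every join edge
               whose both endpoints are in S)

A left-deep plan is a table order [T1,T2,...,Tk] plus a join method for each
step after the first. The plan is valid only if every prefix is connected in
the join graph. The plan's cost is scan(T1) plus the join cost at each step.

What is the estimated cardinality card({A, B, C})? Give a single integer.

240

Tables in S: A(50), B(500), C(120)
Edges inside S: A-C(d=50), A-B(d=250)
numerator = 50 * 500 * 120 = 3000000
denominator = 50 * 250 = 12500
card(S) = 3000000 / 12500 = 240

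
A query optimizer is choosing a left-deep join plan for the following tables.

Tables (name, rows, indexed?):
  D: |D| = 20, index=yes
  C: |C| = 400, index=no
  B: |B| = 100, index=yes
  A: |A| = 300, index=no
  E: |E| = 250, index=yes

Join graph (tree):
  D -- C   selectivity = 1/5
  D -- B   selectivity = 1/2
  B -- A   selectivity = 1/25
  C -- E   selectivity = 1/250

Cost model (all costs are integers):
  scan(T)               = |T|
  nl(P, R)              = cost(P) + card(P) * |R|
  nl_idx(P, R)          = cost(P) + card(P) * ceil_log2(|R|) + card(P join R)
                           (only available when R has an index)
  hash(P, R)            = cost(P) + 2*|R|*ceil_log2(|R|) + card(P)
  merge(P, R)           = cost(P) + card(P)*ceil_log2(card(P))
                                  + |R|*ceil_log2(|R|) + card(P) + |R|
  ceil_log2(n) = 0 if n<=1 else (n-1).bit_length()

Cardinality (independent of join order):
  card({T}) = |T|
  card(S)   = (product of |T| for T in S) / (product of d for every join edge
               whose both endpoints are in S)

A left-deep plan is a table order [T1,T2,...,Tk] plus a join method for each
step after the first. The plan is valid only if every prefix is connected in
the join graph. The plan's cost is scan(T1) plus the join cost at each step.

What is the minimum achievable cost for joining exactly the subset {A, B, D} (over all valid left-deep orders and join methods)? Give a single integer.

Selinger DP over subsets of {A,B,D}:
  {D}: scan cost=20, card=20
  {B}: scan cost=100, card=100
  {A}: scan cost=300, card=300
  {BD}: card=1000; try (D,hash)→400, (B,merge)→940, (D,merge)→1020, (B,nl_idx)→1160, (B,hash)→1440, (D,nl_idx)→1600 …(+2); best=400 via (D,hash)
  {AB}: card=1200; try (B,hash)→2000, (B,nl_idx)→3600, (A,merge)→3900, (B,merge)→4100, (A,hash)→5600, (A,nl)→30100 …(+1); best=2000 via (B,hash)
  {ABD}: card=12000; try (D,hash)→3400, (A,hash)→6800, (A,merge)→14400, (D,merge)→16520, (D,nl_idx)→20000, (D,nl)→26000 …(+1); best=3400 via (D,hash)

3400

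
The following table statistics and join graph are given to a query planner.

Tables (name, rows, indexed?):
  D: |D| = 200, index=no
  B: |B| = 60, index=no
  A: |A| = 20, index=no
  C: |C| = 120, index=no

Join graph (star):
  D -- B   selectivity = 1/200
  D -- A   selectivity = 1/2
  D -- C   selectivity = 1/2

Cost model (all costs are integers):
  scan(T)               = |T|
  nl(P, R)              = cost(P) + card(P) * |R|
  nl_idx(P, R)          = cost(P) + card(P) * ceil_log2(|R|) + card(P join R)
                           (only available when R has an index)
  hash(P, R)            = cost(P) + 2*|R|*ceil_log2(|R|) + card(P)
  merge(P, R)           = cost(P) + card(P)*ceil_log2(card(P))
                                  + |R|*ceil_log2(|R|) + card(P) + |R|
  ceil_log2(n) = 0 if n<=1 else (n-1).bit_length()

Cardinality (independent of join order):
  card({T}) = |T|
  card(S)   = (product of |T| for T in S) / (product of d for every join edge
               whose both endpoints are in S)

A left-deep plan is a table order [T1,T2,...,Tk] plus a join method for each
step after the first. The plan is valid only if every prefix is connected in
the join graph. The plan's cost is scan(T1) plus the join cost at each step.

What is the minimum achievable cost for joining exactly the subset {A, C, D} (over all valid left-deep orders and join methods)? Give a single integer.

4280

Selinger DP over subsets of {A,C,D}:
  {D}: scan cost=200, card=200
  {A}: scan cost=20, card=20
  {C}: scan cost=120, card=120
  {AD}: card=2000; try (A,hash)→600, (D,merge)→1940, (A,merge)→2120, (D,hash)→3240, (D,nl)→4020, (A,nl)→4200; best=600 via (A,hash)
  {CD}: card=12000; try (C,hash)→2080, (D,merge)→2880, (C,merge)→2960, (D,hash)→3440, (D,nl)→24120, (C,nl)→24200; best=2080 via (C,hash)
  {ACD}: card=120000; try (C,hash)→4280, (A,hash)→14280, (C,merge)→25560, (A,merge)→182200, (C,nl)→240600, (A,nl)→242080; best=4280 via (C,hash)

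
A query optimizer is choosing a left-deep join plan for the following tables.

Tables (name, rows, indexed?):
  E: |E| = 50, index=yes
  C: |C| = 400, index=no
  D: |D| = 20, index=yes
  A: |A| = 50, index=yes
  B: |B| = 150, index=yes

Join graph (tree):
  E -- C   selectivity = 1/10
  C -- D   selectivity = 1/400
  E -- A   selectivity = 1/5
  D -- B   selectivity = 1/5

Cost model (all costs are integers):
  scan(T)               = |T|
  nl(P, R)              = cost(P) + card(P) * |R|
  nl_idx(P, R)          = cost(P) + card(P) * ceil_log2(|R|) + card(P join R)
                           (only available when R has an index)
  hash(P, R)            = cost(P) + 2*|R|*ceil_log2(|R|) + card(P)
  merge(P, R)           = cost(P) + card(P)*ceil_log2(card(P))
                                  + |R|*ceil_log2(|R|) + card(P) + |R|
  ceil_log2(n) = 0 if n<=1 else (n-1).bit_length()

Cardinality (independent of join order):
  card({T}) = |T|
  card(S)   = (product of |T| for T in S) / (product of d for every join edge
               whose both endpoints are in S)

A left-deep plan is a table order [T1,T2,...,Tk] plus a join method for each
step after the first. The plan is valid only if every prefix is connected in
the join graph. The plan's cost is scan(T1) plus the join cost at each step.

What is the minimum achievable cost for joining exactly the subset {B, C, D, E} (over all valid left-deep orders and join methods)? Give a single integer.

2960

Selinger DP over subsets of {B,C,D,E}:
  {E}: scan cost=50, card=50
  {C}: scan cost=400, card=400
  {D}: scan cost=20, card=20
  {B}: scan cost=150, card=150
  {CE}: card=2000; try (E,hash)→1400, (C,merge)→4400, (E,merge)→4750, (E,nl_idx)→4800, (C,hash)→7300, (C,nl)→20050 …(+1); best=1400 via (E,hash)
  {CD}: card=20; try (D,hash)→1000, (D,nl_idx)→2420, (C,merge)→4140, (D,merge)→4520, (C,hash)→7240, (C,nl)→8020 …(+1); best=1000 via (D,hash)
  {BD}: card=600; try (D,hash)→500, (B,nl_idx)→780, (B,merge)→1490, (D,nl_idx)→1500, (D,merge)→1620, (B,hash)→2440 …(+2); best=500 via (D,hash)
  {CDE}: card=100; try (E,nl_idx)→1220, (E,merge)→1470, (E,hash)→1620, (E,nl)→2000, (D,hash)→3600, (D,nl_idx)→11500 …(+2); best=1220 via (E,nl_idx)
  {BCD}: card=600; try (B,nl_idx)→1760, (B,merge)→2470, (B,hash)→3420, (B,nl)→4000, (C,hash)→8300, (C,merge)→11100 …(+1); best=1760 via (B,nl_idx)
  {BCDE}: card=3000; try (E,hash)→2960, (B,merge)→3370, (B,hash)→3720, (B,nl_idx)→5020, (E,nl_idx)→8360, (E,merge)→8710 …(+2); best=2960 via (E,hash)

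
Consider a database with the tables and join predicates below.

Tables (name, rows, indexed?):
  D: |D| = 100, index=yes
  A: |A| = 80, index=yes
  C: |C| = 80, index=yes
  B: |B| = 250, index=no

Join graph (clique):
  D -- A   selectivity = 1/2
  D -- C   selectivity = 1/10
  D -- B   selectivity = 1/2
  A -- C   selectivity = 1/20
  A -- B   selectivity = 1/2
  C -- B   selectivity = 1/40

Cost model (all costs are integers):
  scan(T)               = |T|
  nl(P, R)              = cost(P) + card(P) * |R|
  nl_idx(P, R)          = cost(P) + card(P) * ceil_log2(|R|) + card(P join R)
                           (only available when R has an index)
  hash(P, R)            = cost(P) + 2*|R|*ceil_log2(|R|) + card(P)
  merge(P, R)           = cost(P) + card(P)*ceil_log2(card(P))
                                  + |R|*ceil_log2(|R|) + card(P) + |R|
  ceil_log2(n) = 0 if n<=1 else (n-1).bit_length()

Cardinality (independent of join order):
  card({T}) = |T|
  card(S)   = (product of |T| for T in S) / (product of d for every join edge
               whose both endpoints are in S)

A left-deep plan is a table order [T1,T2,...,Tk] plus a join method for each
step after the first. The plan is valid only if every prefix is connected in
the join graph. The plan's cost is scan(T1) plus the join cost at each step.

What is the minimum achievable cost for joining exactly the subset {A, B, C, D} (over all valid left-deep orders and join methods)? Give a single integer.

5640

Selinger DP over subsets of {A,B,C,D}:
  {D}: scan cost=100, card=100
  {A}: scan cost=80, card=80
  {C}: scan cost=80, card=80
  {B}: scan cost=250, card=250
  {AD}: card=4000; try (A,hash)→1320, (D,merge)→1520, (A,merge)→1540, (D,hash)→1560, (D,nl_idx)→4640, (A,nl_idx)→4800 …(+2); best=1320 via (A,hash)
  {CD}: card=800; try (C,hash)→1320, (D,nl_idx)→1440, (D,merge)→1520, (C,merge)→1540, (D,hash)→1560, (C,nl_idx)→1600 …(+2); best=1320 via (C,hash)
  {BD}: card=12500; try (D,hash)→1900, (B,merge)→3150, (D,merge)→3300, (B,hash)→4200, (D,nl_idx)→14500, (B,nl)→25100 …(+1); best=1900 via (D,hash)
  {AC}: card=320; try (C,nl_idx)→960, (A,nl_idx)→960, (C,hash)→1280, (A,hash)→1280, (C,merge)→1360, (A,merge)→1360 …(+2); best=960 via (C,nl_idx)
  {AB}: card=10000; try (A,hash)→1620, (B,merge)→2970, (A,merge)→3140, (B,hash)→4160, (A,nl_idx)→12000, (B,nl)→20080 …(+1); best=1620 via (A,hash)
  {BC}: card=500; try (C,hash)→1620, (C,nl_idx)→2500, (B,merge)→2970, (C,merge)→3140, (B,hash)→4160, (B,nl)→20080 …(+1); best=1620 via (C,hash)
  {ACD}: card=1600; try (D,hash)→2680, (A,hash)→3240, (D,nl_idx)→4800, (D,merge)→4960, (C,hash)→6440, (A,nl_idx)→8520 …(+6); best=2680 via (D,hash)
  {ABD}: card=250000; try (B,hash)→9320, (D,hash)→13020, (A,hash)→15520, (B,merge)→55570, (D,merge)→152420, (A,merge)→190040 …(+5); best=9320 via (B,hash)
  {BCD}: card=2500; try (D,hash)→3520, (B,hash)→6120, (D,merge)→7420, (D,nl_idx)→7620, (B,merge)→12370, (C,hash)→15520 …(+5); best=3520 via (D,hash)
  {ABC}: card=1000; try (A,hash)→3240, (B,hash)→5280, (A,nl_idx)→6120, (B,merge)→6410, (A,merge)→7260, (C,hash)→12740 …(+5); best=3240 via (A,hash)
  {ABCD}: card=2500; try (D,hash)→5640, (A,hash)→7140, (B,hash)→8280, (D,nl_idx)→12740, (D,merge)→15040, (A,nl_idx)→23520 …(+9); best=5640 via (D,hash)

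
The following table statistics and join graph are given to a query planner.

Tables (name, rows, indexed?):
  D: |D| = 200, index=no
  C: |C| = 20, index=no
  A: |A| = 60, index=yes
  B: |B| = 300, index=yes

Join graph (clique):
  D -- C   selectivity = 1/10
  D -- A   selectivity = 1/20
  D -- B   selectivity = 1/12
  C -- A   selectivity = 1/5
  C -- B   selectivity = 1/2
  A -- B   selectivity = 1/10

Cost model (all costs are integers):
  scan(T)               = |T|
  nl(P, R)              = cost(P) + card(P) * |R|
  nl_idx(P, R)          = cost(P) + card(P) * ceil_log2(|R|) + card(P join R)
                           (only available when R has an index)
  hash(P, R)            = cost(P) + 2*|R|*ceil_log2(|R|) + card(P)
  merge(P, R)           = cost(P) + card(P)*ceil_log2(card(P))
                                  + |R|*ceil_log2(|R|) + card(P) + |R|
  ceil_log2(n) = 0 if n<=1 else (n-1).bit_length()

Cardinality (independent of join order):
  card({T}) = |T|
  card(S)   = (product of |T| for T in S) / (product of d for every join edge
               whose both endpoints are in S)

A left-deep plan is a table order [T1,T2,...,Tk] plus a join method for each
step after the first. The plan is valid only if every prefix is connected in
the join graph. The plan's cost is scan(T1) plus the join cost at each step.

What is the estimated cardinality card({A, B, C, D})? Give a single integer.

Tables in S: A(60), B(300), C(20), D(200)
Edges inside S: D-C(d=10), D-A(d=20), D-B(d=12), C-A(d=5), C-B(d=2), A-B(d=10)
numerator = 60 * 300 * 20 * 200 = 72000000
denominator = 10 * 20 * 12 * 5 * 2 * 10 = 240000
card(S) = 72000000 / 240000 = 300

300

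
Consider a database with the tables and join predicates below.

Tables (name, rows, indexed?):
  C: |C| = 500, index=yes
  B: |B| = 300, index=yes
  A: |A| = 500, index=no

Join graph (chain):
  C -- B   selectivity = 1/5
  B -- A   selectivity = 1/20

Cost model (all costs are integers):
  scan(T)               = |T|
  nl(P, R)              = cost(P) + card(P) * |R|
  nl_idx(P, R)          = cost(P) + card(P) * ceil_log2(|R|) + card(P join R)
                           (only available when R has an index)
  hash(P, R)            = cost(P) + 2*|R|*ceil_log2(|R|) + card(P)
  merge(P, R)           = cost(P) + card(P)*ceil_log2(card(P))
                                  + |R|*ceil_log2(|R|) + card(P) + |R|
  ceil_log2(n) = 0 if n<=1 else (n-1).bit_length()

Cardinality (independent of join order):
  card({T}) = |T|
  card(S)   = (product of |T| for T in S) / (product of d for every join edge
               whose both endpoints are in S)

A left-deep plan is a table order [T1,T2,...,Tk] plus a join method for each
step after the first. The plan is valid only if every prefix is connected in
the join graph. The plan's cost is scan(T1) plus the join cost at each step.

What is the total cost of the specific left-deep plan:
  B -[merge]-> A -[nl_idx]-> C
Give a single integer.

step 1: scan B: cost=300, card=300
step 2: join A via merge
    card(P join A) = 300*500/(20) = 7500
    cost = 300 + 300*9 + 500*9 + 300 + 500 = 8300
step 3: join C via nl_idx
    card(P join C) = 7500*500/(5) = 750000
    cost = 8300 + 7500*9 + 750000 = 825800

825800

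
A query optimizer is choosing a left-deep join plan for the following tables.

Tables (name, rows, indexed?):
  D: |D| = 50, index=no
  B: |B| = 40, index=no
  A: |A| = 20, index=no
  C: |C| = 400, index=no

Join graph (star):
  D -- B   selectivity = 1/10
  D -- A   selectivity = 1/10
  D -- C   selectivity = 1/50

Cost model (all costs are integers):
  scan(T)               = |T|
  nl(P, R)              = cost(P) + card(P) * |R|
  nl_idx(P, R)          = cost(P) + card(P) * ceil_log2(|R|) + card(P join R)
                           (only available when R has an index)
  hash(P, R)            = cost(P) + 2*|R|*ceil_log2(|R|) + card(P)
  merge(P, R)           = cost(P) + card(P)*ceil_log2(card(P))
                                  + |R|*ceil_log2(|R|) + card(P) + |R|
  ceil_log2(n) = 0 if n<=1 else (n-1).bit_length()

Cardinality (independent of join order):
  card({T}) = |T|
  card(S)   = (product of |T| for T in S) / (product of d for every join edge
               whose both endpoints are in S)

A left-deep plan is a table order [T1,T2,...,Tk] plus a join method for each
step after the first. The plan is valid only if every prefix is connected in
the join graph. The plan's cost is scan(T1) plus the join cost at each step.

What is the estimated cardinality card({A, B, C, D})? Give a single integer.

3200

Tables in S: A(20), B(40), C(400), D(50)
Edges inside S: D-B(d=10), D-A(d=10), D-C(d=50)
numerator = 20 * 40 * 400 * 50 = 16000000
denominator = 10 * 10 * 50 = 5000
card(S) = 16000000 / 5000 = 3200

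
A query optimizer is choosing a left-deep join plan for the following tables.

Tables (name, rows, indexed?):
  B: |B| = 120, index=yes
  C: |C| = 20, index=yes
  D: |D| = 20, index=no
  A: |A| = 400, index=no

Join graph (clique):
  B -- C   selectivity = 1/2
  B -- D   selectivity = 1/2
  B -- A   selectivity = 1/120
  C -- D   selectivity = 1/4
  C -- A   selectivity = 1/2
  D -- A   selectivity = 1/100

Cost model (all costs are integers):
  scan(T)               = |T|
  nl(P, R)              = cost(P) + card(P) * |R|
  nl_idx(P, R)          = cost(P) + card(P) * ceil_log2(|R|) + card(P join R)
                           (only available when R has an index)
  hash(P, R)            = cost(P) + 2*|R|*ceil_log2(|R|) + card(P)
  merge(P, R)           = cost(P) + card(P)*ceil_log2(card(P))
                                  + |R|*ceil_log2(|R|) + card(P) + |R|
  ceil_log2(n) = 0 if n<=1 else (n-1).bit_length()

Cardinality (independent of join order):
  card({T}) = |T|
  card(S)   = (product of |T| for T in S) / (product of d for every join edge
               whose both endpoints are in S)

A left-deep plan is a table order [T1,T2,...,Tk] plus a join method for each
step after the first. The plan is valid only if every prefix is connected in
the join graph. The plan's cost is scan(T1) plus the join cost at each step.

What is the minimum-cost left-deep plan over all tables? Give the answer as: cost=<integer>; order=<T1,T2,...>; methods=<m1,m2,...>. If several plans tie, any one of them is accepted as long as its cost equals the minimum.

cost=1840; order=A,D,B,C; methods=hash,nl_idx,hash

Selinger DP (subsets sized 1..n):
  {B}: scan cost=120, card=120
  {C}: scan cost=20, card=20
  {D}: scan cost=20, card=20
  {A}: scan cost=400, card=400
  {BC}: card=1200; try (C,hash)→440, (B,merge)→1100, (C,merge)→1200, (B,nl_idx)→1360, (B,hash)→1720, (C,nl_idx)→1920 …(+2); best=440 via (C,hash)
  {BD}: card=1200; try (D,hash)→440, (B,merge)→1100, (D,merge)→1200, (B,nl_idx)→1360, (B,hash)→1720, (B,nl)→2420 …(+1); best=440 via (D,hash)
  {AB}: card=400; try (B,hash)→2480, (B,nl_idx)→3600, (A,merge)→5080, (B,merge)→5360, (A,hash)→7440, (A,nl)→48120 …(+1); best=2480 via (B,hash)
  {CD}: card=100; try (C,nl_idx)→220, (D,hash)→240, (C,hash)→240, (D,merge)→260, (C,merge)→260, (D,nl)→420 …(+1); best=220 via (C,nl_idx)
  {AC}: card=4000; try (C,hash)→1000, (A,merge)→4140, (C,merge)→4520, (C,nl_idx)→6400, (A,hash)→7240, (A,nl)→8020 …(+1); best=1000 via (C,hash)
  {AD}: card=80; try (D,hash)→1000, (A,merge)→4140, (D,merge)→4520, (A,hash)→7240, (A,nl)→8020, (D,nl)→8400; best=1000 via (D,hash)
  {BCD}: card=3000; try (D,hash)→1840, (C,hash)→1840, (B,merge)→1980, (B,hash)→2000, (B,nl_idx)→3920, (C,nl_idx)→9440 …(+5); best=1840 via (D,hash)
  {ABC}: card=2000; try (C,hash)→3080, (C,nl_idx)→6480, (C,merge)→6600, (B,hash)→6680, (A,hash)→8840, (C,nl)→10480 …(+5); best=3080 via (C,hash)
  {ABD}: card=40; try (B,nl_idx)→1600, (B,merge)→2600, (B,hash)→2760, (D,hash)→3080, (D,merge)→6600, (A,hash)→8840 …(+4); best=1600 via (B,nl_idx)
  {ACD}: card=200; try (C,hash)→1280, (C,nl_idx)→1600, (C,merge)→1760, (C,nl)→2600, (A,merge)→5020, (D,hash)→5200 …(+4); best=1280 via (C,hash)
  {ABCD}: card=50; try (C,hash)→1840, (C,nl_idx)→1850, (C,merge)→2000, (C,nl)→2400, (B,nl_idx)→2730, (B,hash)→3160 …(+8); best=1840 via (C,hash)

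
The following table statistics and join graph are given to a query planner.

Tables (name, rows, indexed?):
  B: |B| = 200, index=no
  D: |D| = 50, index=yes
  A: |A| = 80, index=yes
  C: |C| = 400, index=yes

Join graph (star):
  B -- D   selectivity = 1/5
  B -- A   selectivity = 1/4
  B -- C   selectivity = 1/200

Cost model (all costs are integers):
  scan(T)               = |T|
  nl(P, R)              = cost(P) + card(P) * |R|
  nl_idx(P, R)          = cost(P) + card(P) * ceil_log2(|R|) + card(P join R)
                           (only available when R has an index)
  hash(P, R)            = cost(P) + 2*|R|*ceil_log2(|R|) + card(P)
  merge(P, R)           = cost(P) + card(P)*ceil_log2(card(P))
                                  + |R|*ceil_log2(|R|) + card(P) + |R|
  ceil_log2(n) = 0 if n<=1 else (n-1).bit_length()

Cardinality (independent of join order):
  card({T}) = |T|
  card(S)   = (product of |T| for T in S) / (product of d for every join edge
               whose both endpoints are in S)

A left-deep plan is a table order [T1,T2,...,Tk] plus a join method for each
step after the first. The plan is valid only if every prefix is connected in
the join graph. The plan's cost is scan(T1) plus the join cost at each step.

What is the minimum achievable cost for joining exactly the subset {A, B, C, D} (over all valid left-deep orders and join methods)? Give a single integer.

Selinger DP over subsets of {A,B,C,D}:
  {B}: scan cost=200, card=200
  {D}: scan cost=50, card=50
  {A}: scan cost=80, card=80
  {C}: scan cost=400, card=400
  {BD}: card=2000; try (D,hash)→1000, (B,merge)→2200, (D,merge)→2350, (B,hash)→3300, (D,nl_idx)→3400, (B,nl)→10050 …(+1); best=1000 via (D,hash)
  {AB}: card=4000; try (A,hash)→1520, (B,merge)→2520, (A,merge)→2640, (B,hash)→3360, (A,nl_idx)→5600, (B,nl)→16080 …(+1); best=1520 via (A,hash)
  {BC}: card=400; try (C,nl_idx)→2400, (B,hash)→4000, (C,merge)→6000, (B,merge)→6200, (C,hash)→7600, (C,nl)→80200 …(+1); best=2400 via (C,nl_idx)
  {ABD}: card=40000; try (A,hash)→4120, (D,hash)→6120, (A,merge)→25640, (D,merge)→53870, (A,nl_idx)→55000, (D,nl_idx)→65520 …(+2); best=4120 via (A,hash)
  {BCD}: card=4000; try (D,hash)→3400, (D,merge)→6750, (D,nl_idx)→8800, (C,hash)→10200, (D,nl)→22400, (C,nl_idx)→23000 …(+2); best=3400 via (D,hash)
  {ABC}: card=8000; try (A,hash)→3920, (A,merge)→7040, (C,hash)→12720, (A,nl_idx)→13200, (A,nl)→34400, (C,nl_idx)→45520 …(+2); best=3920 via (A,hash)
  {ABCD}: card=80000; try (A,hash)→8520, (D,hash)→12520, (C,hash)→51320, (A,merge)→56040, (A,nl_idx)→111400, (D,merge)→116270 …(+6); best=8520 via (A,hash)

8520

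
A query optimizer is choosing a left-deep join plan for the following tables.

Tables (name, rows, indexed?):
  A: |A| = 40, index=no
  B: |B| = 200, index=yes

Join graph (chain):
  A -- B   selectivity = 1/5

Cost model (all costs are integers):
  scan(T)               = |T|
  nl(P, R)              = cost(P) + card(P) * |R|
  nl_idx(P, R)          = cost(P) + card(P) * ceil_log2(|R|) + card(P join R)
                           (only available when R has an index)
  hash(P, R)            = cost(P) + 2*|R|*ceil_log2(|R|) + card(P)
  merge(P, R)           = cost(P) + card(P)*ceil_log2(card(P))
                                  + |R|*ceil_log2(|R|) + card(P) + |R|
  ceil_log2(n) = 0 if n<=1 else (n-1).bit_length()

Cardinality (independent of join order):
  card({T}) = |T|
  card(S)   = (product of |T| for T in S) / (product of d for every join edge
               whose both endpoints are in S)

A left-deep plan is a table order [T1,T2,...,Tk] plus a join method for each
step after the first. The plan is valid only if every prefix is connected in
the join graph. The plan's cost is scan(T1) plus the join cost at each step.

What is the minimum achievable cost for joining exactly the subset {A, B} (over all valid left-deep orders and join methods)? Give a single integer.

880

Selinger DP over subsets of {A,B}:
  {A}: scan cost=40, card=40
  {B}: scan cost=200, card=200
  {AB}: card=1600; try (A,hash)→880, (B,nl_idx)→1960, (B,merge)→2120, (A,merge)→2280, (B,hash)→3280, (B,nl)→8040 …(+1); best=880 via (A,hash)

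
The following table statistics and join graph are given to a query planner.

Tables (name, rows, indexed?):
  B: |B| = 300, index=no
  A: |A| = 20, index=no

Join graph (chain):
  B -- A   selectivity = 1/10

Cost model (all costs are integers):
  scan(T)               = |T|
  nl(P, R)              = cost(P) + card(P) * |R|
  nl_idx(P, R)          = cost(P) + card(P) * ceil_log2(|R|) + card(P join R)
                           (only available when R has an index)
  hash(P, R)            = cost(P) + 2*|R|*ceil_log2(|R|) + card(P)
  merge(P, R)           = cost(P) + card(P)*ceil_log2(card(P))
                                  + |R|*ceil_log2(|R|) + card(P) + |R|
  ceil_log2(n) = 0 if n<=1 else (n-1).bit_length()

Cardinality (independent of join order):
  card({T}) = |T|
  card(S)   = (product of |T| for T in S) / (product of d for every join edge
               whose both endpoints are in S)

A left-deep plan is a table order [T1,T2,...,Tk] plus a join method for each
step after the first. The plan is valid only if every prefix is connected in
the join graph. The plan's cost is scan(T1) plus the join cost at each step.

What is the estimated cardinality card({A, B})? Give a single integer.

600

Tables in S: A(20), B(300)
Edges inside S: B-A(d=10)
numerator = 20 * 300 = 6000
denominator = 10 = 10
card(S) = 6000 / 10 = 600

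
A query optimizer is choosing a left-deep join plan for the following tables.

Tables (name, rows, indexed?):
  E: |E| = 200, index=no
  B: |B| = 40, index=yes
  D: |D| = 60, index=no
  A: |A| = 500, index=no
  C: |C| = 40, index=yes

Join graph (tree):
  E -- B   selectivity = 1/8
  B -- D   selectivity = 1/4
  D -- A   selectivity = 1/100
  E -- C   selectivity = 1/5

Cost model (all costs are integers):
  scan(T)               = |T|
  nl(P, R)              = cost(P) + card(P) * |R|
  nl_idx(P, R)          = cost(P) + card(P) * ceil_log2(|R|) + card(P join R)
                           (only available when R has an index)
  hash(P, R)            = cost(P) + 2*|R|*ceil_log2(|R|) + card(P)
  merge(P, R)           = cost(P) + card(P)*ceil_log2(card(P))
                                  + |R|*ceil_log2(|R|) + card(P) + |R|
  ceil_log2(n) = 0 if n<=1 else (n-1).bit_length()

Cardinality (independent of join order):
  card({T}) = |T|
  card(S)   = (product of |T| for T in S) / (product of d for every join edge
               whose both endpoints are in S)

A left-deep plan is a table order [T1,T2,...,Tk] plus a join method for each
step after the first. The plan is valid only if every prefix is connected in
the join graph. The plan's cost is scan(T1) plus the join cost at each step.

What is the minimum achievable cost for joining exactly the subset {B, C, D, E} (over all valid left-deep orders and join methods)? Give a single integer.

Selinger DP over subsets of {B,C,D,E}:
  {E}: scan cost=200, card=200
  {B}: scan cost=40, card=40
  {D}: scan cost=60, card=60
  {C}: scan cost=40, card=40
  {BE}: card=1000; try (B,hash)→880, (E,merge)→2120, (B,merge)→2280, (B,nl_idx)→2400, (E,hash)→3280, (E,nl)→8040 …(+1); best=880 via (B,hash)
  {CE}: card=1600; try (C,hash)→880, (E,merge)→2120, (C,merge)→2280, (C,nl_idx)→3000, (E,hash)→3280, (E,nl)→8040 …(+1); best=880 via (C,hash)
  {BD}: card=600; try (B,hash)→600, (D,merge)→740, (B,merge)→760, (D,hash)→800, (B,nl_idx)→1020, (D,nl)→2440 …(+1); best=600 via (B,hash)
  {BDE}: card=15000; try (D,hash)→2600, (E,hash)→4400, (E,merge)→9000, (D,merge)→12300, (D,nl)→60880, (E,nl)→120600; best=2600 via (D,hash)
  {BCE}: card=8000; try (C,hash)→2360, (B,hash)→2960, (C,merge)→12160, (C,nl_idx)→14880, (B,nl_idx)→18480, (B,merge)→20360 …(+2); best=2360 via (C,hash)
  {BCDE}: card=120000; try (D,hash)→11080, (C,hash)→18080, (D,merge)→114780, (C,nl_idx)→212600, (C,merge)→227880, (D,nl)→482360 …(+1); best=11080 via (D,hash)

11080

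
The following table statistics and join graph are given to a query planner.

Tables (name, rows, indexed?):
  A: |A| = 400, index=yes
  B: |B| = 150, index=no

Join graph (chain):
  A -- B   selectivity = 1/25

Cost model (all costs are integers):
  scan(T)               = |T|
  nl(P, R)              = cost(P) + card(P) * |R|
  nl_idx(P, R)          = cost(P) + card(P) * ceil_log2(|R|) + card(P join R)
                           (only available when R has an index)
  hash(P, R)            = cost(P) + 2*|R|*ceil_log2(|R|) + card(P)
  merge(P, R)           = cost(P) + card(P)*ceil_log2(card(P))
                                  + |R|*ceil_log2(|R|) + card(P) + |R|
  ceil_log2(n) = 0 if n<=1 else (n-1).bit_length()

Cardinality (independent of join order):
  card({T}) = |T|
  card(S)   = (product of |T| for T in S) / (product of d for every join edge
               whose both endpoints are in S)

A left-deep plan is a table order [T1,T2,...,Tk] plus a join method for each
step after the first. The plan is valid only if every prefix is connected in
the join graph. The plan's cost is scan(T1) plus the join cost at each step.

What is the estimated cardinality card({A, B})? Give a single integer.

Tables in S: A(400), B(150)
Edges inside S: A-B(d=25)
numerator = 400 * 150 = 60000
denominator = 25 = 25
card(S) = 60000 / 25 = 2400

2400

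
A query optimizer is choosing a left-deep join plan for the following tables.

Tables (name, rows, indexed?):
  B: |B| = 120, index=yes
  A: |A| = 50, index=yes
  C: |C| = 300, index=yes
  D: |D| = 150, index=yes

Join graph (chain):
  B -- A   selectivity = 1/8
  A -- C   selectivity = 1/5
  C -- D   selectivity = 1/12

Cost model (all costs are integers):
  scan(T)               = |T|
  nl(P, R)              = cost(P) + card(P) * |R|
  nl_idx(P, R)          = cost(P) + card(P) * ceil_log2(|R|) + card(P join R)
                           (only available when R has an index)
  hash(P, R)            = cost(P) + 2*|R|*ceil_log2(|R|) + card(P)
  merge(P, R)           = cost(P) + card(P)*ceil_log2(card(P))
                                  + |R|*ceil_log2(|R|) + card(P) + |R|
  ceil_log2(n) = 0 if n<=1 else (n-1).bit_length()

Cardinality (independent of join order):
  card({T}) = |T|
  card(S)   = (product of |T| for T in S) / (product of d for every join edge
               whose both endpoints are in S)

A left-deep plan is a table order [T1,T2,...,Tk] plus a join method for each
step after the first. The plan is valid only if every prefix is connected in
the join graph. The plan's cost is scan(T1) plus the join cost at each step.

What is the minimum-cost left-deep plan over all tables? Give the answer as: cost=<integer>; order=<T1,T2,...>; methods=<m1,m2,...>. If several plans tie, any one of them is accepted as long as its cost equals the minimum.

Selinger DP (subsets sized 1..n):
  {B}: scan cost=120, card=120
  {A}: scan cost=50, card=50
  {C}: scan cost=300, card=300
  {D}: scan cost=150, card=150
  {AB}: card=750; try (A,hash)→840, (B,nl_idx)→1150, (B,merge)→1360, (A,merge)→1430, (A,nl_idx)→1590, (B,hash)→1780 …(+2); best=840 via (A,hash)
  {AC}: card=3000; try (A,hash)→1200, (C,merge)→3400, (C,nl_idx)→3500, (A,merge)→3650, (A,nl_idx)→5100, (C,hash)→5500 …(+2); best=1200 via (A,hash)
  {CD}: card=3750; try (D,hash)→3000, (C,merge)→4500, (D,merge)→4650, (C,nl_idx)→5250, (C,hash)→5700, (D,nl_idx)→6450 …(+2); best=3000 via (D,hash)
  {ABC}: card=45000; try (B,hash)→5880, (C,hash)→6990, (C,merge)→12090, (B,merge)→41160, (C,nl_idx)→52590, (B,nl_idx)→67200 …(+2); best=5880 via (B,hash)
  {ACD}: card=37500; try (D,hash)→6600, (A,hash)→7350, (D,merge)→41550, (A,merge)→52100, (D,nl_idx)→62700, (A,nl_idx)→63000 …(+2); best=6600 via (D,hash)
  {ABCD}: card=562500; try (B,hash)→45780, (D,hash)→53280, (B,merge)→645060, (D,merge)→772230, (B,nl_idx)→831600, (D,nl_idx)→928380 …(+2); best=45780 via (B,hash)

cost=45780; order=C,A,D,B; methods=hash,hash,hash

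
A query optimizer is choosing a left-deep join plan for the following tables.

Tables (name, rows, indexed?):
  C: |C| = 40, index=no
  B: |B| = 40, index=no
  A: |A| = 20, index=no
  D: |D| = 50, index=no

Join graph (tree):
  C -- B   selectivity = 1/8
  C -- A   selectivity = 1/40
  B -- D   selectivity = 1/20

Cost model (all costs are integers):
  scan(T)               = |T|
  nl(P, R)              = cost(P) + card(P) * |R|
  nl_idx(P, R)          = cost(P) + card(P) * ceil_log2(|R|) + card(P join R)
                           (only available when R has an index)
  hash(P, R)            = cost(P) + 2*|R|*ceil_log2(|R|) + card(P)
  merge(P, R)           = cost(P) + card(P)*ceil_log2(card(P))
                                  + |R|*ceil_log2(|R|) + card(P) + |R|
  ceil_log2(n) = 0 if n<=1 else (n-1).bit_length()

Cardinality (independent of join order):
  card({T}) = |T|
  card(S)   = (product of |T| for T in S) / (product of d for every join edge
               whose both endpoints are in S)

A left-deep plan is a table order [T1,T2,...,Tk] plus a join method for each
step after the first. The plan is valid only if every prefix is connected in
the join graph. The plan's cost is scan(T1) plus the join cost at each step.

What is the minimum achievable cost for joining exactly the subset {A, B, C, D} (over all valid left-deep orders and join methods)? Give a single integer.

1380

Selinger DP over subsets of {A,B,C,D}:
  {C}: scan cost=40, card=40
  {B}: scan cost=40, card=40
  {A}: scan cost=20, card=20
  {D}: scan cost=50, card=50
  {BC}: card=200; try (C,hash)→560, (B,hash)→560, (C,merge)→600, (B,merge)→600, (C,nl)→1640, (B,nl)→1640; best=560 via (C,hash)
  {AC}: card=20; try (A,hash)→280, (C,merge)→420, (A,merge)→440, (C,hash)→520, (C,nl)→820, (A,nl)→840; best=280 via (A,hash)
  {BD}: card=100; try (B,hash)→580, (D,merge)→670, (D,hash)→680, (B,merge)→680, (D,nl)→2040, (B,nl)→2050; best=580 via (B,hash)
  {ABC}: card=100; try (B,merge)→680, (B,hash)→780, (A,hash)→960, (B,nl)→1080, (A,merge)→2480, (A,nl)→4560; best=680 via (B,merge)
  {BCD}: card=500; try (C,hash)→1160, (D,hash)→1360, (C,merge)→1660, (D,merge)→2710, (C,nl)→4580, (D,nl)→10560; best=1160 via (C,hash)
  {ABCD}: card=250; try (D,hash)→1380, (D,merge)→1830, (A,hash)→1860, (D,nl)→5680, (A,merge)→6280, (A,nl)→11160; best=1380 via (D,hash)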